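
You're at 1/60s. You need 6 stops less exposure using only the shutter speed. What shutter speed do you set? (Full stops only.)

1/4000s

Shutter speed: 1/60 → 1/125 → 1/250 → 1/500 → 1/1000 → 1/2000 → 1/4000 — 6 stops faster (darker).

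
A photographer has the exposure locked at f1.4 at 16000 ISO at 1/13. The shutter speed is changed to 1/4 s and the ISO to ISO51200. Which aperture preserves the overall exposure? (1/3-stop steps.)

f/4.5

Shutter speed: 1/13 → 1/10 → 1/8 → 1/6 → 1/5 → 1/4 — 1 2/3 stops longer (brighter).
ISO: 16000 → 20000 → 25600 → 32000 → 40000 → 51200 — 1 2/3 stops higher (brighter).
Net change so far: 3 1/3 stops brighter. Offset with the aperture: f/1.4 → f/1.6 → f/1.8 → f/2 → f/2.2 → f/2.5 → f/2.8 → f/3.2 → f/3.5 → f/4 → f/4.5.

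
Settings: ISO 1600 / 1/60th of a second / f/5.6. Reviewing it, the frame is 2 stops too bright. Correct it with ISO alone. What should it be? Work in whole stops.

Overexposed by 2 stops → need 2 stops darker.
ISO: 1600 → 800 → 400.

ISO 400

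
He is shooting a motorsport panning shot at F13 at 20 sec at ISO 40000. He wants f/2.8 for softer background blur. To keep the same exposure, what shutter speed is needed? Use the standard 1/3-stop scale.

1 s

Aperture: f/13 → f/11 → f/10 → f/9 → f/8 → f/7.1 → f/6.3 → f/5.6 → f/5 → f/4.5 → f/4 → f/3.5 → f/3.2 → f/2.8 — 4 1/3 stops wider (brighter).
Need 4 1/3 stops darker from the shutter speed: 20 → 15 → 13 → 10 → 8 → 6 → 5 → 4 → 3.2 → 2.5 → 2 → 1.6 → 1.3 → 1.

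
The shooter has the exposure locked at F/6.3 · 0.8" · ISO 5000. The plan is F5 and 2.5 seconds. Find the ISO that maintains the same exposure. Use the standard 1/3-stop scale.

ISO 1000

Aperture: f/6.3 → f/5.6 → f/5 — 2/3 stop wider (brighter).
Shutter speed: 0.8 → 1 → 1.3 → 1.6 → 2 → 2.5 — 1 2/3 stops longer (brighter).
Net change so far: 2 1/3 stops brighter. Offset with the ISO: 5000 → 4000 → 3200 → 2500 → 2000 → 1600 → 1250 → 1000.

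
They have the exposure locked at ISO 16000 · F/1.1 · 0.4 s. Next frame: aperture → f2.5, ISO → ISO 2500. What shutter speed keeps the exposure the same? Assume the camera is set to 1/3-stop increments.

13 s

Aperture: f/1.1 → f/1.2 → f/1.4 → f/1.6 → f/1.8 → f/2 → f/2.2 → f/2.5 — 2 1/3 stops narrower (darker).
ISO: 16000 → 12800 → 10000 → 8000 → 6400 → 5000 → 4000 → 3200 → 2500 — 2 2/3 stops dropped (darker).
Net change so far: 5 stops darker. Offset with the shutter speed: 0.4 → 0.5 → 0.6 → 0.8 → 1 → 1.3 → 1.6 → 2 → 2.5 → 3.2 → 4 → 5 → 6 → 8 → 10 → 13.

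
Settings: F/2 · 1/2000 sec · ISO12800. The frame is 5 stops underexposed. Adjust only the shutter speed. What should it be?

1/60s

Underexposed by 5 stops → need 5 stops brighter.
Shutter speed: 1/2000 → 1/1000 → 1/500 → 1/250 → 1/125 → 1/60.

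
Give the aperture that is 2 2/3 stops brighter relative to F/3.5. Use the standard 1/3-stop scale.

f/1.4

Aperture: f/3.5 → f/3.2 → f/2.8 → f/2.5 → f/2.2 → f/2 → f/1.8 → f/1.6 → f/1.4 — 2 2/3 stops larger aperture (brighter).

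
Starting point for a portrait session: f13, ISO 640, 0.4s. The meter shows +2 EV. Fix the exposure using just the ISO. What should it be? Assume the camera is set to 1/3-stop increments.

ISO 160

Overexposed by 2 stops → need 2 stops darker.
ISO: 640 → 500 → 400 → 320 → 250 → 200 → 160.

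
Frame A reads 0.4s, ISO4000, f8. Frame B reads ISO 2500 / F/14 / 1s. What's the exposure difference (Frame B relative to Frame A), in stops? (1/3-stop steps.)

1 stop darker

Aperture: f/8 → f/9 → f/10 → f/11 → f/13 → f/14 — 1 2/3 stops narrower (darker).
Shutter speed: 0.4 → 0.5 → 0.6 → 0.8 → 1 — 1 1/3 stops longer (brighter).
ISO: 4000 → 3200 → 2500 — 2/3 stop lower (darker).
Net: −1 2/3 +1 1/3 −2/3 = −1 stop.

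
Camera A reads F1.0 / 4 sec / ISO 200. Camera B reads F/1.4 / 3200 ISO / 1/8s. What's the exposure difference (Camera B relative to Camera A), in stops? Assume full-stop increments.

Aperture: f/1.0 → f/1.4 — 1 stop narrower (darker).
Shutter speed: 4 → 2 → 1 → 1/2 → 1/4 → 1/8 — 5 stops faster (darker).
ISO: 200 → 400 → 800 → 1600 → 3200 — 4 stops higher (brighter).
Net: −1 −5 +4 = −2 stops.

2 stops darker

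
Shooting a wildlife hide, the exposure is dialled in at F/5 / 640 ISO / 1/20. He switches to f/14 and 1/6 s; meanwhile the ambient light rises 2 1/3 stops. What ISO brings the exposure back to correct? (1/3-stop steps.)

Scene light: 2 1/3 stops brighter.
Aperture: f/5 → f/5.6 → f/6.3 → f/7.1 → f/8 → f/9 → f/10 → f/11 → f/13 → f/14 — 3 stops stopped down (darker).
Shutter speed: 1/20 → 1/15 → 1/13 → 1/10 → 1/8 → 1/6 — 1 2/3 stops longer (brighter).
Net so far: 1 stop brighter. ISO: 640 → 500 → 400 → 320.

ISO 320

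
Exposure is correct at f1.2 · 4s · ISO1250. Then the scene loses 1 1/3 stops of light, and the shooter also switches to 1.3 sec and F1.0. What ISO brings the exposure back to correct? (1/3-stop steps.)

Scene light: 1 1/3 stops darker.
Shutter speed: 4 → 3.2 → 2.5 → 2 → 1.6 → 1.3 — 1 2/3 stops shorter (darker).
Aperture: f/1.2 → f/1.1 → f/1.0 — 2/3 stop opened up (brighter).
Net so far: 2 1/3 stops darker. ISO: 1250 → 1600 → 2000 → 2500 → 3200 → 4000 → 5000 → 6400.

ISO 6400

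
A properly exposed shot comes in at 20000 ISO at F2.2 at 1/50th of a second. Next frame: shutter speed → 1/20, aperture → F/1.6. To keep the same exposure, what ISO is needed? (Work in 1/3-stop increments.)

ISO 4000

Shutter speed: 1/50 → 1/40 → 1/30 → 1/25 → 1/20 — 1 1/3 stops slower (brighter).
Aperture: f/2.2 → f/2 → f/1.8 → f/1.6 — 1 stop opened up (brighter).
Net change so far: 2 1/3 stops brighter. Offset with the ISO: 20000 → 16000 → 12800 → 10000 → 8000 → 6400 → 5000 → 4000.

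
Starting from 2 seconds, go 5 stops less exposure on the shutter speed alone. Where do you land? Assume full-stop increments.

1/15s

Shutter speed: 2 → 1 → 1/2 → 1/4 → 1/8 → 1/15 — 5 stops faster (darker).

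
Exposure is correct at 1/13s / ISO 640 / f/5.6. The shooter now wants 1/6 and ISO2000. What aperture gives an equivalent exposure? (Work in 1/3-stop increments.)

f/14

Shutter speed: 1/13 → 1/10 → 1/8 → 1/6 — 1 stop slower (brighter).
ISO: 640 → 800 → 1000 → 1250 → 1600 → 2000 — 1 2/3 stops raised (brighter).
Net change so far: 2 2/3 stops brighter. Offset with the aperture: f/5.6 → f/6.3 → f/7.1 → f/8 → f/9 → f/10 → f/11 → f/13 → f/14.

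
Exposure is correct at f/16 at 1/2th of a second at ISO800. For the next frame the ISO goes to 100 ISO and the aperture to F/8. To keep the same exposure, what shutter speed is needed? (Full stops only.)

1 s

ISO: 800 → 400 → 200 → 100 — 3 stops lower (darker).
Aperture: f/16 → f/11 → f/8 — 2 stops opened up (brighter).
Net change so far: 1 stop darker. Offset with the shutter speed: 1/2 → 1.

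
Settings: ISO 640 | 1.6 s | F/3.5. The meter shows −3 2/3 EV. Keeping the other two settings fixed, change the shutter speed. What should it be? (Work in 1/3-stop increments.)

Underexposed by 3 2/3 stops → need 3 2/3 stops brighter.
Shutter speed: 1.6 → 2 → 2.5 → 3.2 → 4 → 5 → 6 → 8 → 10 → 13 → 15 → 20.

20 s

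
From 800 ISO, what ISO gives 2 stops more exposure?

ISO 3200

ISO: 800 → 1600 → 3200 — 2 stops higher (brighter).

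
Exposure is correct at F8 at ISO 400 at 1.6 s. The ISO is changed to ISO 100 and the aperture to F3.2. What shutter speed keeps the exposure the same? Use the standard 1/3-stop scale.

ISO: 400 → 320 → 250 → 200 → 160 → 125 → 100 — 2 stops dropped (darker).
Aperture: f/8 → f/7.1 → f/6.3 → f/5.6 → f/5 → f/4.5 → f/4 → f/3.5 → f/3.2 — 2 2/3 stops larger aperture (brighter).
Net change so far: 2/3 stop brighter. Offset with the shutter speed: 1.6 → 1.3 → 1.

1 s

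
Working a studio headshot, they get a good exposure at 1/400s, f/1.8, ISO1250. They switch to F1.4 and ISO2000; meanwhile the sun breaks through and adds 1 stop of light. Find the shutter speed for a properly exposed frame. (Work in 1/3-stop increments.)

1/2000s

Scene light: 1 stop brighter.
Aperture: f/1.8 → f/1.6 → f/1.4 — 2/3 stop wider (brighter).
ISO: 1250 → 1600 → 2000 — 2/3 stop higher (brighter).
Net so far: 2 1/3 stops brighter. Shutter speed: 1/400 → 1/500 → 1/640 → 1/800 → 1/1000 → 1/1250 → 1/1600 → 1/2000.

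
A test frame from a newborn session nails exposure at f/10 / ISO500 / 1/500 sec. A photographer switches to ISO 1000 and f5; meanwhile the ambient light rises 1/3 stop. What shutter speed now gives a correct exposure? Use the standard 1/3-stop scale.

Scene light: 1/3 stop brighter.
ISO: 500 → 640 → 800 → 1000 — 1 stop raised (brighter).
Aperture: f/10 → f/9 → f/8 → f/7.1 → f/6.3 → f/5.6 → f/5 — 2 stops wider (brighter).
Net so far: 3 1/3 stops brighter. Shutter speed: 1/500 → 1/640 → 1/800 → 1/1000 → 1/1250 → 1/1600 → 1/2000 → 1/2500 → 1/3200 → 1/4000 → 1/5000.

1/5000s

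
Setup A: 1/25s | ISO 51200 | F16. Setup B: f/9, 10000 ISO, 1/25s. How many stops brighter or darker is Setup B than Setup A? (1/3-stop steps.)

Aperture: f/16 → f/14 → f/13 → f/11 → f/10 → f/9 — 1 2/3 stops opened up (brighter).
Shutter speed: unchanged.
ISO: 51200 → 40000 → 32000 → 25600 → 20000 → 16000 → 12800 → 10000 — 2 1/3 stops dropped (darker).
Net: +1 2/3 −2 1/3 = −2/3 stops.

2/3 stop darker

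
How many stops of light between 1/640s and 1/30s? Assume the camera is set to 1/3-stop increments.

4 1/3 stops

1/640 → 1/500 → 1/400 → 1/320 → 1/250 → 1/200 → 1/160 → 1/125 → 1/100 → 1/80 → 1/60 → 1/50 → 1/40 → 1/30 — count the steps: 13 third-stops = 4 1/3 stops.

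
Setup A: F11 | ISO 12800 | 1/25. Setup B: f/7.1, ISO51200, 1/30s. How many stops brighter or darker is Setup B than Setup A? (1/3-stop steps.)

3 stops brighter

Aperture: f/11 → f/10 → f/9 → f/8 → f/7.1 — 1 1/3 stops wider (brighter).
Shutter speed: 1/25 → 1/30 — 1/3 stop shorter (darker).
ISO: 12800 → 16000 → 20000 → 25600 → 32000 → 40000 → 51200 — 2 stops raised (brighter).
Net: +1 1/3 −1/3 +2 = +3 stops.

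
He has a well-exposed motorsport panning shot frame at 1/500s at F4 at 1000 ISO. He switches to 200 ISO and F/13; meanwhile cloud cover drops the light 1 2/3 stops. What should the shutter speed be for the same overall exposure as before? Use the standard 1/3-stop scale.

0.3 s

Scene light: 1 2/3 stops darker.
ISO: 1000 → 800 → 640 → 500 → 400 → 320 → 250 → 200 — 2 1/3 stops dropped (darker).
Aperture: f/4 → f/4.5 → f/5 → f/5.6 → f/6.3 → f/7.1 → f/8 → f/9 → f/10 → f/11 → f/13 — 3 1/3 stops smaller aperture (darker).
Net so far: 7 1/3 stops darker. Shutter speed: 1/500 → 1/400 → 1/320 → 1/250 → 1/200 → 1/160 → 1/125 → 1/100 → 1/80 → 1/60 → 1/50 → 1/40 → 1/30 → 1/25 → 1/20 → 1/15 → 1/13 → 1/10 → 1/8 → 1/6 → 1/5 → 1/4 → 0.3.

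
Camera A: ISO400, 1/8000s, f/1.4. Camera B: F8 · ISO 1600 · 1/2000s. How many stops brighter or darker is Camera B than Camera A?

Aperture: f/1.4 → f/2 → f/2.8 → f/4 → f/5.6 → f/8 — 5 stops narrower (darker).
Shutter speed: 1/8000 → 1/4000 → 1/2000 — 2 stops longer (brighter).
ISO: 400 → 800 → 1600 — 2 stops raised (brighter).
Net: −5 +2 +2 = −1 stop.

1 stop darker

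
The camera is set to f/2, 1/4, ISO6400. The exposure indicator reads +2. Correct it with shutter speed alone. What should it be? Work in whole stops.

1/15s

Overexposed by 2 stops → need 2 stops darker.
Shutter speed: 1/4 → 1/8 → 1/15.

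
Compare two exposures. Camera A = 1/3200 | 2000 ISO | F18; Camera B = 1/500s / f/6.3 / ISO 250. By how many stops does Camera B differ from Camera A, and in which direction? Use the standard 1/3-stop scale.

2 2/3 stops brighter

Aperture: f/18 → f/16 → f/14 → f/13 → f/11 → f/10 → f/9 → f/8 → f/7.1 → f/6.3 — 3 stops wider (brighter).
Shutter speed: 1/3200 → 1/2500 → 1/2000 → 1/1600 → 1/1250 → 1/1000 → 1/800 → 1/640 → 1/500 — 2 2/3 stops longer (brighter).
ISO: 2000 → 1600 → 1250 → 1000 → 800 → 640 → 500 → 400 → 320 → 250 — 3 stops lower (darker).
Net: +3 +2 2/3 −3 = +2 2/3 stops.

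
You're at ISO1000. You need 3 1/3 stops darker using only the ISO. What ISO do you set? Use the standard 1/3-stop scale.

ISO: 1000 → 800 → 640 → 500 → 400 → 320 → 250 → 200 → 160 → 125 → 100 — 3 1/3 stops dropped (darker).

ISO 100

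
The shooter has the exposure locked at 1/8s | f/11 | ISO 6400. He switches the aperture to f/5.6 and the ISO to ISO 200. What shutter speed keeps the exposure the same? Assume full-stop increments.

1 s

Aperture: f/11 → f/8 → f/5.6 — 2 stops opened up (brighter).
ISO: 6400 → 3200 → 1600 → 800 → 400 → 200 — 5 stops dropped (darker).
Net change so far: 3 stops darker. Offset with the shutter speed: 1/8 → 1/4 → 1/2 → 1.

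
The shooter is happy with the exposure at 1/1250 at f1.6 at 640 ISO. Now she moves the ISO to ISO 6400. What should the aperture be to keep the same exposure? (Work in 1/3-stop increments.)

f/5

ISO: 640 → 800 → 1000 → 1250 → 1600 → 2000 → 2500 → 3200 → 4000 → 5000 → 6400 — 3 1/3 stops higher (brighter).
Need 3 1/3 stops darker from the aperture: f/1.6 → f/1.8 → f/2 → f/2.2 → f/2.5 → f/2.8 → f/3.2 → f/3.5 → f/4 → f/4.5 → f/5.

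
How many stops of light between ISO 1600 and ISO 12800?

3 stops

1600 → 3200 → 6400 → 12800 — count the steps: 3 stops.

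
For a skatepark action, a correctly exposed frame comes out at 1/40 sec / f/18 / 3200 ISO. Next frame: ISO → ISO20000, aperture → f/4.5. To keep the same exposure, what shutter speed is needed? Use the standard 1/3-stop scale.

ISO: 3200 → 4000 → 5000 → 6400 → 8000 → 10000 → 12800 → 16000 → 20000 — 2 2/3 stops raised (brighter).
Aperture: f/18 → f/16 → f/14 → f/13 → f/11 → f/10 → f/9 → f/8 → f/7.1 → f/6.3 → f/5.6 → f/5 → f/4.5 — 4 stops wider (brighter).
Net change so far: 6 2/3 stops brighter. Offset with the shutter speed: 1/40 → 1/50 → 1/60 → 1/80 → 1/100 → 1/125 → 1/160 → 1/200 → 1/250 → 1/320 → 1/400 → 1/500 → 1/640 → 1/800 → 1/1000 → 1/1250 → 1/1600 → 1/2000 → 1/2500 → 1/3200 → 1/4000.

1/4000s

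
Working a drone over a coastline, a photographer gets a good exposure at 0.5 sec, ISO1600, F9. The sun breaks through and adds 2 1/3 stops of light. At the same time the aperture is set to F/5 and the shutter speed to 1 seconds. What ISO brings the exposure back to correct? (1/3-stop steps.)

Scene light: 2 1/3 stops brighter.
Aperture: f/9 → f/8 → f/7.1 → f/6.3 → f/5.6 → f/5 — 1 2/3 stops wider (brighter).
Shutter speed: 0.5 → 0.6 → 0.8 → 1 — 1 stop slower (brighter).
Net so far: 5 stops brighter. ISO: 1600 → 1250 → 1000 → 800 → 640 → 500 → 400 → 320 → 250 → 200 → 160 → 125 → 100 → 80 → 64 → 50.

ISO 50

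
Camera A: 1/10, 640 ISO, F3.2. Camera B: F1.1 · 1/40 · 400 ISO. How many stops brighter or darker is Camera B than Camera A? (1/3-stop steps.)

1/3 stop brighter

Aperture: f/3.2 → f/2.8 → f/2.5 → f/2.2 → f/2 → f/1.8 → f/1.6 → f/1.4 → f/1.2 → f/1.1 — 3 stops larger aperture (brighter).
Shutter speed: 1/10 → 1/13 → 1/15 → 1/20 → 1/25 → 1/30 → 1/40 — 2 stops shorter (darker).
ISO: 640 → 500 → 400 — 2/3 stop dropped (darker).
Net: +3 −2 −2/3 = +1/3 stops.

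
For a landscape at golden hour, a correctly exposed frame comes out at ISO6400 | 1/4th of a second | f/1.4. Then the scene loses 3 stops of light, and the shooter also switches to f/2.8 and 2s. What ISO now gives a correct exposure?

Scene light: 3 stops darker.
Aperture: f/1.4 → f/2 → f/2.8 — 2 stops stopped down (darker).
Shutter speed: 1/4 → 1/2 → 1 → 2 — 3 stops longer (brighter).
Net so far: 2 stops darker. ISO: 6400 → 12800 → 25600.

ISO 25600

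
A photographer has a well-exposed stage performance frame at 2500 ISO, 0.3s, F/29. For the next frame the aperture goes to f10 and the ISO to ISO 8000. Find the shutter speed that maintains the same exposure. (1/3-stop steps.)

Aperture: f/29 → f/25 → f/22 → f/20 → f/18 → f/16 → f/14 → f/13 → f/11 → f/10 — 3 stops wider (brighter).
ISO: 2500 → 3200 → 4000 → 5000 → 6400 → 8000 — 1 2/3 stops raised (brighter).
Net change so far: 4 2/3 stops brighter. Offset with the shutter speed: 0.3 → 1/4 → 1/5 → 1/6 → 1/8 → 1/10 → 1/13 → 1/15 → 1/20 → 1/25 → 1/30 → 1/40 → 1/50 → 1/60 → 1/80.

1/80s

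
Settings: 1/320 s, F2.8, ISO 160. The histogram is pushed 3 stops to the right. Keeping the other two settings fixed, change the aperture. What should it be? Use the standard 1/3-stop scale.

Overexposed by 3 stops → need 3 stops darker.
Aperture: f/2.8 → f/3.2 → f/3.5 → f/4 → f/4.5 → f/5 → f/5.6 → f/6.3 → f/7.1 → f/8.

f/8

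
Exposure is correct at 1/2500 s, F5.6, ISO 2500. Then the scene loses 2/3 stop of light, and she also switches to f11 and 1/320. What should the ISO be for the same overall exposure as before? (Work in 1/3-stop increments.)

ISO 2000

Scene light: 2/3 stop darker.
Aperture: f/5.6 → f/6.3 → f/7.1 → f/8 → f/9 → f/10 → f/11 — 2 stops smaller aperture (darker).
Shutter speed: 1/2500 → 1/2000 → 1/1600 → 1/1250 → 1/1000 → 1/800 → 1/640 → 1/500 → 1/400 → 1/320 — 3 stops slower (brighter).
Net so far: 1/3 stop brighter. ISO: 2500 → 2000.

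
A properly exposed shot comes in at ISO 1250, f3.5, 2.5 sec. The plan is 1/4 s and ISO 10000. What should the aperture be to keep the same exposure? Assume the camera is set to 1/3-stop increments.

f/3.2

Shutter speed: 2.5 → 2 → 1.6 → 1.3 → 1 → 0.8 → 0.6 → 0.5 → 0.4 → 0.3 → 1/4 — 3 1/3 stops faster (darker).
ISO: 1250 → 1600 → 2000 → 2500 → 3200 → 4000 → 5000 → 6400 → 8000 → 10000 — 3 stops raised (brighter).
Net change so far: 1/3 stop darker. Offset with the aperture: f/3.5 → f/3.2.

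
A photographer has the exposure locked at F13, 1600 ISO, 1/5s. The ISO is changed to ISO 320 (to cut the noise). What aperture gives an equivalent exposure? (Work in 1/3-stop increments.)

ISO: 1600 → 1250 → 1000 → 800 → 640 → 500 → 400 → 320 — 2 1/3 stops dropped (darker).
Need 2 1/3 stops brighter from the aperture: f/13 → f/11 → f/10 → f/9 → f/8 → f/7.1 → f/6.3 → f/5.6.

f/5.6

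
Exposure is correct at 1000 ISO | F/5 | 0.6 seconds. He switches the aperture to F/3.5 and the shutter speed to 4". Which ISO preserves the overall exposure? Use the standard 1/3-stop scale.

Aperture: f/5 → f/4.5 → f/4 → f/3.5 — 1 stop wider (brighter).
Shutter speed: 0.6 → 0.8 → 1 → 1.3 → 1.6 → 2 → 2.5 → 3.2 → 4 — 2 2/3 stops longer (brighter).
Net change so far: 3 2/3 stops brighter. Offset with the ISO: 1000 → 800 → 640 → 500 → 400 → 320 → 250 → 200 → 160 → 125 → 100 → 80.

ISO 80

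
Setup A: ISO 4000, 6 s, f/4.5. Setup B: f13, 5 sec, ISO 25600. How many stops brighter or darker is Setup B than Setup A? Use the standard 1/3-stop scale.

2/3 stop darker

Aperture: f/4.5 → f/5 → f/5.6 → f/6.3 → f/7.1 → f/8 → f/9 → f/10 → f/11 → f/13 — 3 stops smaller aperture (darker).
Shutter speed: 6 → 5 — 1/3 stop shorter (darker).
ISO: 4000 → 5000 → 6400 → 8000 → 10000 → 12800 → 16000 → 20000 → 25600 — 2 2/3 stops raised (brighter).
Net: −3 −1/3 +2 2/3 = −2/3 stops.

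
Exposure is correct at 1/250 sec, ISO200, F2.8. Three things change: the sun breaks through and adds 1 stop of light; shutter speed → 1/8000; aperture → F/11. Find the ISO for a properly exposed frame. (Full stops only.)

ISO 51200

Scene light: 1 stop brighter.
Shutter speed: 1/250 → 1/500 → 1/1000 → 1/2000 → 1/4000 → 1/8000 — 5 stops shorter (darker).
Aperture: f/2.8 → f/4 → f/5.6 → f/8 → f/11 — 4 stops stopped down (darker).
Net so far: 8 stops darker. ISO: 200 → 400 → 800 → 1600 → 3200 → 6400 → 12800 → 25600 → 51200.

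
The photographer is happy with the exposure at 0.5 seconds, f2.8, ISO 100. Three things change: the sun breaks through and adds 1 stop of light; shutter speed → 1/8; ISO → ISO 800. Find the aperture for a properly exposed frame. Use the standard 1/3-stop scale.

f/5.6

Scene light: 1 stop brighter.
Shutter speed: 0.5 → 0.4 → 0.3 → 1/4 → 1/5 → 1/6 → 1/8 — 2 stops shorter (darker).
ISO: 100 → 125 → 160 → 200 → 250 → 320 → 400 → 500 → 640 → 800 — 3 stops higher (brighter).
Net so far: 2 stops brighter. Aperture: f/2.8 → f/3.2 → f/3.5 → f/4 → f/4.5 → f/5 → f/5.6.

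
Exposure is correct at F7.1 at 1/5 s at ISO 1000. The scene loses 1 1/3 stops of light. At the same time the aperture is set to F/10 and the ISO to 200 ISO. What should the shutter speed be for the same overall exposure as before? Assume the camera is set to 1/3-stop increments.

Scene light: 1 1/3 stops darker.
Aperture: f/7.1 → f/8 → f/9 → f/10 — 1 stop stopped down (darker).
ISO: 1000 → 800 → 640 → 500 → 400 → 320 → 250 → 200 — 2 1/3 stops dropped (darker).
Net so far: 4 2/3 stops darker. Shutter speed: 1/5 → 1/4 → 0.3 → 0.4 → 0.5 → 0.6 → 0.8 → 1 → 1.3 → 1.6 → 2 → 2.5 → 3.2 → 4 → 5.

5 s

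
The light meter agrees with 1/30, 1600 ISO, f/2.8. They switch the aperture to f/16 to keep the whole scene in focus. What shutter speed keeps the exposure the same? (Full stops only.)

1 s

Aperture: f/2.8 → f/4 → f/5.6 → f/8 → f/11 → f/16 — 5 stops stopped down (darker).
Need 5 stops brighter from the shutter speed: 1/30 → 1/15 → 1/8 → 1/4 → 1/2 → 1.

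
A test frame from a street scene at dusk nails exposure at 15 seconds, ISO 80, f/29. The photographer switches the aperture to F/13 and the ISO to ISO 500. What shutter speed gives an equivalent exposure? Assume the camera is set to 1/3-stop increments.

Aperture: f/29 → f/25 → f/22 → f/20 → f/18 → f/16 → f/14 → f/13 — 2 1/3 stops wider (brighter).
ISO: 80 → 100 → 125 → 160 → 200 → 250 → 320 → 400 → 500 — 2 2/3 stops raised (brighter).
Net change so far: 5 stops brighter. Offset with the shutter speed: 15 → 13 → 10 → 8 → 6 → 5 → 4 → 3.2 → 2.5 → 2 → 1.6 → 1.3 → 1 → 0.8 → 0.6 → 0.5.

0.5 s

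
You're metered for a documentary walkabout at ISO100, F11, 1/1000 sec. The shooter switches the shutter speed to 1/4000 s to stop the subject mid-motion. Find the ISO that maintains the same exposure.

ISO 400

Shutter speed: 1/1000 → 1/2000 → 1/4000 — 2 stops shorter (darker).
Need 2 stops brighter from the ISO: 100 → 200 → 400.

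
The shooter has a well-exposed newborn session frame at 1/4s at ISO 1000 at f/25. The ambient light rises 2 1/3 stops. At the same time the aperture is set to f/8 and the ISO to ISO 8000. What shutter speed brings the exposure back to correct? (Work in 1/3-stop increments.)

1/1600s

Scene light: 2 1/3 stops brighter.
Aperture: f/25 → f/22 → f/20 → f/18 → f/16 → f/14 → f/13 → f/11 → f/10 → f/9 → f/8 — 3 1/3 stops wider (brighter).
ISO: 1000 → 1250 → 1600 → 2000 → 2500 → 3200 → 4000 → 5000 → 6400 → 8000 — 3 stops raised (brighter).
Net so far: 8 2/3 stops brighter. Shutter speed: 1/4 → 1/5 → 1/6 → 1/8 → 1/10 → 1/13 → 1/15 → 1/20 → 1/25 → 1/30 → 1/40 → 1/50 → 1/60 → 1/80 → 1/100 → 1/125 → 1/160 → 1/200 → 1/250 → 1/320 → 1/400 → 1/500 → 1/640 → 1/800 → 1/1000 → 1/1250 → 1/1600.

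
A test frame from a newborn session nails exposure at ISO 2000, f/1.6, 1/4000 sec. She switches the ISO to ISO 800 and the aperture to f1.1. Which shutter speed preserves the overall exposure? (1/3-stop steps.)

ISO: 2000 → 1600 → 1250 → 1000 → 800 — 1 1/3 stops lower (darker).
Aperture: f/1.6 → f/1.4 → f/1.2 → f/1.1 — 1 stop wider (brighter).
Net change so far: 1/3 stop darker. Offset with the shutter speed: 1/4000 → 1/3200.

1/3200s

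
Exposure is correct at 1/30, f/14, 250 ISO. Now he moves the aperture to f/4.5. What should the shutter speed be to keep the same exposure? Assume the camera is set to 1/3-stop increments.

1/320s

Aperture: f/14 → f/13 → f/11 → f/10 → f/9 → f/8 → f/7.1 → f/6.3 → f/5.6 → f/5 → f/4.5 — 3 1/3 stops larger aperture (brighter).
Need 3 1/3 stops darker from the shutter speed: 1/30 → 1/40 → 1/50 → 1/60 → 1/80 → 1/100 → 1/125 → 1/160 → 1/200 → 1/250 → 1/320.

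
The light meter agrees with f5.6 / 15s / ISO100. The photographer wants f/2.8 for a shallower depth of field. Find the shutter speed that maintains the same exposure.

Aperture: f/5.6 → f/4 → f/2.8 — 2 stops larger aperture (brighter).
Need 2 stops darker from the shutter speed: 15 → 8 → 4.

4 s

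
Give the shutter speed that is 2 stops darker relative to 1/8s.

1/30s

Shutter speed: 1/8 → 1/15 → 1/30 — 2 stops shorter (darker).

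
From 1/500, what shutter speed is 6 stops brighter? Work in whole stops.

1/8s

Shutter speed: 1/500 → 1/250 → 1/125 → 1/60 → 1/30 → 1/15 → 1/8 — 6 stops longer (brighter).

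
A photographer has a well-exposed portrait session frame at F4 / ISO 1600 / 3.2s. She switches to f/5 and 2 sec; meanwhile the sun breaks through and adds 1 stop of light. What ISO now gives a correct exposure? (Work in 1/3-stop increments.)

ISO 2000

Scene light: 1 stop brighter.
Aperture: f/4 → f/4.5 → f/5 — 2/3 stop narrower (darker).
Shutter speed: 3.2 → 2.5 → 2 — 2/3 stop shorter (darker).
Net so far: 1/3 stop darker. ISO: 1600 → 2000.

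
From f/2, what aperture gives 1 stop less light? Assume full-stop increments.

Aperture: f/2 → f/2.8 — 1 stop narrower (darker).

f/2.8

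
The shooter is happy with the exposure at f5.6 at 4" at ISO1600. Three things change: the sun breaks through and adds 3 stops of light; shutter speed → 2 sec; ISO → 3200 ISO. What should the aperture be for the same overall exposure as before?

Scene light: 3 stops brighter.
Shutter speed: 4 → 2 — 1 stop shorter (darker).
ISO: 1600 → 3200 — 1 stop raised (brighter).
Net so far: 3 stops brighter. Aperture: f/5.6 → f/8 → f/11 → f/16.

f/16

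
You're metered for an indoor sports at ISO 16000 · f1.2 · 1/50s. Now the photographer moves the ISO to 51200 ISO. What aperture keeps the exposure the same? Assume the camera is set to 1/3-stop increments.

ISO: 16000 → 20000 → 25600 → 32000 → 40000 → 51200 — 1 2/3 stops raised (brighter).
Need 1 2/3 stops darker from the aperture: f/1.2 → f/1.4 → f/1.6 → f/1.8 → f/2 → f/2.2.

f/2.2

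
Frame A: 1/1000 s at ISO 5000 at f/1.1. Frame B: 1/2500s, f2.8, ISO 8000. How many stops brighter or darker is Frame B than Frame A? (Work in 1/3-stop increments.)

3 1/3 stops darker

Aperture: f/1.1 → f/1.2 → f/1.4 → f/1.6 → f/1.8 → f/2 → f/2.2 → f/2.5 → f/2.8 — 2 2/3 stops narrower (darker).
Shutter speed: 1/1000 → 1/1250 → 1/1600 → 1/2000 → 1/2500 — 1 1/3 stops shorter (darker).
ISO: 5000 → 6400 → 8000 — 2/3 stop higher (brighter).
Net: −2 2/3 −1 1/3 +2/3 = −3 1/3 stops.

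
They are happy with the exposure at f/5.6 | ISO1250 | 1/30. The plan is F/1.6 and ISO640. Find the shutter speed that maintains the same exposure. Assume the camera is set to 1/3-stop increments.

1/200s

Aperture: f/5.6 → f/5 → f/4.5 → f/4 → f/3.5 → f/3.2 → f/2.8 → f/2.5 → f/2.2 → f/2 → f/1.8 → f/1.6 — 3 2/3 stops wider (brighter).
ISO: 1250 → 1000 → 800 → 640 — 1 stop dropped (darker).
Net change so far: 2 2/3 stops brighter. Offset with the shutter speed: 1/30 → 1/40 → 1/50 → 1/60 → 1/80 → 1/100 → 1/125 → 1/160 → 1/200.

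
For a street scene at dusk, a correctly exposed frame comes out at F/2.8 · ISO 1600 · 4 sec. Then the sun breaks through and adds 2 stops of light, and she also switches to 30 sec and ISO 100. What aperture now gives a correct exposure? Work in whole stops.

f/4

Scene light: 2 stops brighter.
Shutter speed: 4 → 8 → 15 → 30 — 3 stops slower (brighter).
ISO: 1600 → 800 → 400 → 200 → 100 — 4 stops dropped (darker).
Net so far: 1 stop brighter. Aperture: f/2.8 → f/4.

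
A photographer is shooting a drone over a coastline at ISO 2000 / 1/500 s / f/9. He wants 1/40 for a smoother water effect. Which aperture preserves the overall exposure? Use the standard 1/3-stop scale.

Shutter speed: 1/500 → 1/400 → 1/320 → 1/250 → 1/200 → 1/160 → 1/125 → 1/100 → 1/80 → 1/60 → 1/50 → 1/40 — 3 2/3 stops slower (brighter).
Need 3 2/3 stops darker from the aperture: f/9 → f/10 → f/11 → f/13 → f/14 → f/16 → f/18 → f/20 → f/22 → f/25 → f/29 → f/32.

f/32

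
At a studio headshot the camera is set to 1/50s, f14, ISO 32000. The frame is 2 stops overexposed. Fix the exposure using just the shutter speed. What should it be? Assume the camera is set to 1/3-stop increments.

1/200s

Overexposed by 2 stops → need 2 stops darker.
Shutter speed: 1/50 → 1/60 → 1/80 → 1/100 → 1/125 → 1/160 → 1/200.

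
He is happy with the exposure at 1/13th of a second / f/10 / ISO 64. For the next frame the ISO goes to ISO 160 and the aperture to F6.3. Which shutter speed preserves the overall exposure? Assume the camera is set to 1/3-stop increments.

1/80s

ISO: 64 → 80 → 100 → 125 → 160 — 1 1/3 stops higher (brighter).
Aperture: f/10 → f/9 → f/8 → f/7.1 → f/6.3 — 1 1/3 stops larger aperture (brighter).
Net change so far: 2 2/3 stops brighter. Offset with the shutter speed: 1/13 → 1/15 → 1/20 → 1/25 → 1/30 → 1/40 → 1/50 → 1/60 → 1/80.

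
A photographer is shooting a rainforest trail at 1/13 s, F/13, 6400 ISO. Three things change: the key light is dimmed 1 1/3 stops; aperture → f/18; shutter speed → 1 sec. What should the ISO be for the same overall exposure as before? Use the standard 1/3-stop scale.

Scene light: 1 1/3 stops darker.
Aperture: f/13 → f/14 → f/16 → f/18 — 1 stop smaller aperture (darker).
Shutter speed: 1/13 → 1/10 → 1/8 → 1/6 → 1/5 → 1/4 → 0.3 → 0.4 → 0.5 → 0.6 → 0.8 → 1 — 3 2/3 stops slower (brighter).
Net so far: 1 1/3 stops brighter. ISO: 6400 → 5000 → 4000 → 3200 → 2500.

ISO 2500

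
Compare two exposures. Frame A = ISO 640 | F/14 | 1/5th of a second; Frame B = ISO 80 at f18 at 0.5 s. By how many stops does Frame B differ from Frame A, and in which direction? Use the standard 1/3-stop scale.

2 1/3 stops darker

Aperture: f/14 → f/16 → f/18 — 2/3 stop smaller aperture (darker).
Shutter speed: 1/5 → 1/4 → 0.3 → 0.4 → 0.5 — 1 1/3 stops slower (brighter).
ISO: 640 → 500 → 400 → 320 → 250 → 200 → 160 → 125 → 100 → 80 — 3 stops dropped (darker).
Net: −2/3 +1 1/3 −3 = −2 1/3 stops.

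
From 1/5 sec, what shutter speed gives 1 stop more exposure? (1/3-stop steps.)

Shutter speed: 1/5 → 1/4 → 0.3 → 0.4 — 1 stop slower (brighter).

0.4 s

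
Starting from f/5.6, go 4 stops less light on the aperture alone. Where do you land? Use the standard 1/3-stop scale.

Aperture: f/5.6 → f/6.3 → f/7.1 → f/8 → f/9 → f/10 → f/11 → f/13 → f/14 → f/16 → f/18 → f/20 → f/22 — 4 stops smaller aperture (darker).

f/22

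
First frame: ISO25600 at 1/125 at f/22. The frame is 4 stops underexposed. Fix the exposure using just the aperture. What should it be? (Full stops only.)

f/5.6

Underexposed by 4 stops → need 4 stops brighter.
Aperture: f/22 → f/16 → f/11 → f/8 → f/5.6.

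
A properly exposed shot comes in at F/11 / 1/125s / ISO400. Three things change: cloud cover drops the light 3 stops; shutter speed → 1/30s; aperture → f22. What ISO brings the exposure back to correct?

Scene light: 3 stops darker.
Shutter speed: 1/125 → 1/60 → 1/30 — 2 stops longer (brighter).
Aperture: f/11 → f/16 → f/22 — 2 stops stopped down (darker).
Net so far: 3 stops darker. ISO: 400 → 800 → 1600 → 3200.

ISO 3200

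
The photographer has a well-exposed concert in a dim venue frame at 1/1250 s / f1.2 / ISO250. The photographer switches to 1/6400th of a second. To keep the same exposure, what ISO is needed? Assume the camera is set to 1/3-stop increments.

ISO 1250

Shutter speed: 1/1250 → 1/1600 → 1/2000 → 1/2500 → 1/3200 → 1/4000 → 1/5000 → 1/6400 — 2 1/3 stops shorter (darker).
Need 2 1/3 stops brighter from the ISO: 250 → 320 → 400 → 500 → 640 → 800 → 1000 → 1250.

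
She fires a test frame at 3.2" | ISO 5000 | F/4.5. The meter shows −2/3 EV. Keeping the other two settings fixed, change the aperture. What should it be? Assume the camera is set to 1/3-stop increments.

f/3.5

Underexposed by 2/3 stop → need 2/3 stop brighter.
Aperture: f/4.5 → f/4 → f/3.5.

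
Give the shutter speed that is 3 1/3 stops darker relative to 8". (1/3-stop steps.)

Shutter speed: 8 → 6 → 5 → 4 → 3.2 → 2.5 → 2 → 1.6 → 1.3 → 1 → 0.8 — 3 1/3 stops faster (darker).

0.8 s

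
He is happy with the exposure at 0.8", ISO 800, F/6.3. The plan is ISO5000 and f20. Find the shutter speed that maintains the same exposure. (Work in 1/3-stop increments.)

ISO: 800 → 1000 → 1250 → 1600 → 2000 → 2500 → 3200 → 4000 → 5000 — 2 2/3 stops raised (brighter).
Aperture: f/6.3 → f/7.1 → f/8 → f/9 → f/10 → f/11 → f/13 → f/14 → f/16 → f/18 → f/20 — 3 1/3 stops narrower (darker).
Net change so far: 2/3 stop darker. Offset with the shutter speed: 0.8 → 1 → 1.3.

1.3 s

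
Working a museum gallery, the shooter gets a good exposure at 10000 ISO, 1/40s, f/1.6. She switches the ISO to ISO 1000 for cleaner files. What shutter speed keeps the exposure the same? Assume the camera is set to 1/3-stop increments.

1/4s

ISO: 10000 → 8000 → 6400 → 5000 → 4000 → 3200 → 2500 → 2000 → 1600 → 1250 → 1000 — 3 1/3 stops dropped (darker).
Need 3 1/3 stops brighter from the shutter speed: 1/40 → 1/30 → 1/25 → 1/20 → 1/15 → 1/13 → 1/10 → 1/8 → 1/6 → 1/5 → 1/4.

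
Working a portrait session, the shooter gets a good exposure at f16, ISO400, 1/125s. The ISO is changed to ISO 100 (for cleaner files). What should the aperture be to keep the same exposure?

f/8

ISO: 400 → 200 → 100 — 2 stops lower (darker).
Need 2 stops brighter from the aperture: f/16 → f/11 → f/8.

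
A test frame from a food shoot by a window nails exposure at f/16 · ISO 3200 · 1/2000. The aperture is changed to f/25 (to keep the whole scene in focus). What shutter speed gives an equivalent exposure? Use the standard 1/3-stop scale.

1/800s

Aperture: f/16 → f/18 → f/20 → f/22 → f/25 — 1 1/3 stops smaller aperture (darker).
Need 1 1/3 stops brighter from the shutter speed: 1/2000 → 1/1600 → 1/1250 → 1/1000 → 1/800.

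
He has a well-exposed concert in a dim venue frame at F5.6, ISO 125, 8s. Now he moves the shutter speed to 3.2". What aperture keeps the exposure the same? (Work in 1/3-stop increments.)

Shutter speed: 8 → 6 → 5 → 4 → 3.2 — 1 1/3 stops shorter (darker).
Need 1 1/3 stops brighter from the aperture: f/5.6 → f/5 → f/4.5 → f/4 → f/3.5.

f/3.5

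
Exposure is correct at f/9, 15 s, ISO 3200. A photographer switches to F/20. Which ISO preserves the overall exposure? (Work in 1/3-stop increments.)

Aperture: f/9 → f/10 → f/11 → f/13 → f/14 → f/16 → f/18 → f/20 — 2 1/3 stops smaller aperture (darker).
Need 2 1/3 stops brighter from the ISO: 3200 → 4000 → 5000 → 6400 → 8000 → 10000 → 12800 → 16000.

ISO 16000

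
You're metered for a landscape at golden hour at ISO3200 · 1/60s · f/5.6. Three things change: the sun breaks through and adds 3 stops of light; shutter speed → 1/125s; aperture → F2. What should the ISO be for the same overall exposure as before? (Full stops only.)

ISO 100

Scene light: 3 stops brighter.
Shutter speed: 1/60 → 1/125 — 1 stop faster (darker).
Aperture: f/5.6 → f/4 → f/2.8 → f/2 — 3 stops opened up (brighter).
Net so far: 5 stops brighter. ISO: 3200 → 1600 → 800 → 400 → 200 → 100.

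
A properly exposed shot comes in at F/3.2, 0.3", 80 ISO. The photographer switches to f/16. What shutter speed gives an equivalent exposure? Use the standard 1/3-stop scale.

Aperture: f/3.2 → f/3.5 → f/4 → f/4.5 → f/5 → f/5.6 → f/6.3 → f/7.1 → f/8 → f/9 → f/10 → f/11 → f/13 → f/14 → f/16 — 4 2/3 stops smaller aperture (darker).
Need 4 2/3 stops brighter from the shutter speed: 0.3 → 0.4 → 0.5 → 0.6 → 0.8 → 1 → 1.3 → 1.6 → 2 → 2.5 → 3.2 → 4 → 5 → 6 → 8.

8 s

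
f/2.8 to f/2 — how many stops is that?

1 stop

f/2.8 → f/2 — count the steps: 1 stop.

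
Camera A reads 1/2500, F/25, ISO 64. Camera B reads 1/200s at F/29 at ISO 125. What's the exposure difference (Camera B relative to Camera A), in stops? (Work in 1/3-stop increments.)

4 1/3 stops brighter

Aperture: f/25 → f/29 — 1/3 stop narrower (darker).
Shutter speed: 1/2500 → 1/2000 → 1/1600 → 1/1250 → 1/1000 → 1/800 → 1/640 → 1/500 → 1/400 → 1/320 → 1/250 → 1/200 — 3 2/3 stops longer (brighter).
ISO: 64 → 80 → 100 → 125 — 1 stop higher (brighter).
Net: −1/3 +3 2/3 +1 = +4 1/3 stops.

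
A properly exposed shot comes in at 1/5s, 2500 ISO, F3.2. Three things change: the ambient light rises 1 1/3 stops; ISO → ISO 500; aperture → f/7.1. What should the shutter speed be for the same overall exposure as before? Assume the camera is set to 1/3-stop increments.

Scene light: 1 1/3 stops brighter.
ISO: 2500 → 2000 → 1600 → 1250 → 1000 → 800 → 640 → 500 — 2 1/3 stops lower (darker).
Aperture: f/3.2 → f/3.5 → f/4 → f/4.5 → f/5 → f/5.6 → f/6.3 → f/7.1 — 2 1/3 stops stopped down (darker).
Net so far: 3 1/3 stops darker. Shutter speed: 1/5 → 1/4 → 0.3 → 0.4 → 0.5 → 0.6 → 0.8 → 1 → 1.3 → 1.6 → 2.

2 s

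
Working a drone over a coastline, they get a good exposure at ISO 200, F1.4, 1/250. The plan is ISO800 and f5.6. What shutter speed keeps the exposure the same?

ISO: 200 → 400 → 800 — 2 stops raised (brighter).
Aperture: f/1.4 → f/2 → f/2.8 → f/4 → f/5.6 — 4 stops stopped down (darker).
Net change so far: 2 stops darker. Offset with the shutter speed: 1/250 → 1/125 → 1/60.

1/60s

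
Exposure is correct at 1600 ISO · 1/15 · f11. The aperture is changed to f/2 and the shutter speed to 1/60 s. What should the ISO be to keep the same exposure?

Aperture: f/11 → f/8 → f/5.6 → f/4 → f/2.8 → f/2 — 5 stops larger aperture (brighter).
Shutter speed: 1/15 → 1/30 → 1/60 — 2 stops shorter (darker).
Net change so far: 3 stops brighter. Offset with the ISO: 1600 → 800 → 400 → 200.

ISO 200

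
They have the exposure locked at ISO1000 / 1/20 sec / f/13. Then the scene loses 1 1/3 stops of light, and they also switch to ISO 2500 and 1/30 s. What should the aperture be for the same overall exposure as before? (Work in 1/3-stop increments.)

Scene light: 1 1/3 stops darker.
ISO: 1000 → 1250 → 1600 → 2000 → 2500 — 1 1/3 stops raised (brighter).
Shutter speed: 1/20 → 1/25 → 1/30 — 2/3 stop faster (darker).
Net so far: 2/3 stop darker. Aperture: f/13 → f/11 → f/10.

f/10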